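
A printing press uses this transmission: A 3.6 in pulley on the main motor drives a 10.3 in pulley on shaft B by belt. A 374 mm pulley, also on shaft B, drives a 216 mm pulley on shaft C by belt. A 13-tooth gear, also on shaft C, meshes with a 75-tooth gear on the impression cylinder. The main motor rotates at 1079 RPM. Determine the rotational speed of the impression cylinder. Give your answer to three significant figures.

113 RPM

Belt: ratio = 10.3/3.6 = 2.8611, so shaft B turns at 1079 / 2.8611 = 377.13 RPM.
Belt: ratio = 216/374 = 0.57754, so shaft C turns at 377.13 / 0.57754 = 652.99 RPM.
Gear mesh: ratio = 75/13 = 5.7692, so the impression cylinder turns at 652.99 / 5.7692 = 113.18 RPM.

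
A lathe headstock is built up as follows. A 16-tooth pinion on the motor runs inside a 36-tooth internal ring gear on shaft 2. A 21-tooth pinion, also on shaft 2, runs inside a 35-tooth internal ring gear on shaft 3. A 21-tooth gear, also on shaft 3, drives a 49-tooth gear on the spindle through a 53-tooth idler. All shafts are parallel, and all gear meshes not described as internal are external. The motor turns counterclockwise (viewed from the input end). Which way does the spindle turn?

counterclockwise

the motor → shaft 2: internal mesh, same direction → CCW.
shaft 2 → shaft 3: internal mesh, same direction → CCW.
shaft 3 → the spindle: driver → idler → driven is 2 external meshes, 2 reversals → CCW.
2 reversals in total — an even number — so the spindle turns the same way as the motor.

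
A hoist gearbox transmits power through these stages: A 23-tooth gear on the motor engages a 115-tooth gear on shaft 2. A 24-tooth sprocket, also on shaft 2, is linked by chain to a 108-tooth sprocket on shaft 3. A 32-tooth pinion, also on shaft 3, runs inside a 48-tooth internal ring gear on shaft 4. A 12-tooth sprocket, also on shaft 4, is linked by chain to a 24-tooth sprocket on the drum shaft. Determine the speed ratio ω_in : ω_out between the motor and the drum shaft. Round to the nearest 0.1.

67.5

Each stage contributes driven/driver: gear mesh 115/23 = 5, chain 108/24 = 4.5, internal gear 48/32 = 1.5, chain 24/12 = 2.
Overall: 5 × 4.5 × 1.5 × 2 = 67.5.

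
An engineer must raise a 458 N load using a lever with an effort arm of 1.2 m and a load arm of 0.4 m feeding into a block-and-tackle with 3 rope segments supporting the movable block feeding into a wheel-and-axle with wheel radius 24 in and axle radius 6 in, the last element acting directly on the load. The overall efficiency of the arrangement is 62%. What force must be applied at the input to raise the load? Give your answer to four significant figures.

Lever MA = effort arm / load arm = 1.2/0.4 = 3.
Block-and-tackle MA = number of supporting rope parts = 3.
Wheel-and-axle MA = R/r = 24/6 = 4.
Combined ideal MA = 3 × 3 × 4 = 36.
Actual MA = 36 × 0.62 = 22.32.
Effort = load / actual MA = 458 / 22.32 = 20.52 N.

20.52 N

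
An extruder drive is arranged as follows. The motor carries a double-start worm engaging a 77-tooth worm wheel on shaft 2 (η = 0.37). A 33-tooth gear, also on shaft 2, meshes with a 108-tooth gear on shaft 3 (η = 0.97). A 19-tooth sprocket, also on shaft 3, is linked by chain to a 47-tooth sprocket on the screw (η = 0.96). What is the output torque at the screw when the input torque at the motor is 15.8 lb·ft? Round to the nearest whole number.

1697 lb·ft

After the worm (77/2): 15.8 × 38.5 × 0.37 = 225.07 lb·ft
After the gear mesh (108/33): 225.07 × 3.2727 × 0.97 = 714.5 lb·ft
After the chain (47/19): 714.5 × 2.4737 × 0.96 = 1696.7 lb·ft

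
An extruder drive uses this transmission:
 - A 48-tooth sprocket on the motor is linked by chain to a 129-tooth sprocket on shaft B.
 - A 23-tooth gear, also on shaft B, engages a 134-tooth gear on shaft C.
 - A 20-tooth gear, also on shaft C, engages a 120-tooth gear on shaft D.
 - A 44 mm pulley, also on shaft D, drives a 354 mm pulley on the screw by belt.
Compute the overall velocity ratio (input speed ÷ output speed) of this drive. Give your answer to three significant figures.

756

Each stage contributes driven/driver: chain 129/48 = 2.6875, gear mesh 134/23 = 5.8261, gear mesh 120/20 = 6, belt 354/44 = 8.0455.
Overall: 2.6875 × 5.8261 × 6 × 8.0455 = 755.84.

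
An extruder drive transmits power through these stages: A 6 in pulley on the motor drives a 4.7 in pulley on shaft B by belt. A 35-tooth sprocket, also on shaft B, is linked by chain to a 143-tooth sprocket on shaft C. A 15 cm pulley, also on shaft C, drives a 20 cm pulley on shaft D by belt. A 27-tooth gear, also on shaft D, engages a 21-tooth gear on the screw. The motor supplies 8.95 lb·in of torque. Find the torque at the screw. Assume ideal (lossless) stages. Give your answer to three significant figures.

Belt: ratio = 4.7/6 = 0.78333; torque at shaft B = 8.95 × 0.78333 = 7.0108 lb·in.
Chain: ratio = 143/35 = 4.0857; torque at shaft C = 7.0108 × 4.0857 = 28.644 lb·in.
Belt: ratio = 20/15 = 1.3333; torque at shaft D = 28.644 × 1.3333 = 38.192 lb·in.
Gear mesh: ratio = 21/27 = 0.77778; torque at the screw = 38.192 × 0.77778 = 29.705 lb·in.

29.7 lb·in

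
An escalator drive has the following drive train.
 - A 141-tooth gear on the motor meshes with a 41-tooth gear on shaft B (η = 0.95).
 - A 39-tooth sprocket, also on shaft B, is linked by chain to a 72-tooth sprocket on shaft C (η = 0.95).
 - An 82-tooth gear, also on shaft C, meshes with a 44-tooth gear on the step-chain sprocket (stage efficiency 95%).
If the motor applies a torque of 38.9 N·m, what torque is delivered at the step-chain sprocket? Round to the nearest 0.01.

After the gear mesh (41/141): 38.9 × 0.29078 × 0.95 = 10.746 N·m
After the chain (72/39): 10.746 × 1.8462 × 0.95 = 18.846 N·m
After the gear mesh (44/82): 18.846 × 0.53659 × 0.95 = 9.6071 N·m

9.61 N·m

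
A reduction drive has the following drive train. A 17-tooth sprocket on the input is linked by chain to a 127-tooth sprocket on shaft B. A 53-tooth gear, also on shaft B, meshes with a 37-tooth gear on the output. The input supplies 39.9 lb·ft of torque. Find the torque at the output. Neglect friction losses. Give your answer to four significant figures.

208.1 lb·ft

Chain: ratio = 127/17 = 7.4706; torque at shaft B = 39.9 × 7.4706 = 298.08 lb·ft.
Gear mesh: ratio = 37/53 = 0.69811; torque at the output = 298.08 × 0.69811 = 208.09 lb·ft.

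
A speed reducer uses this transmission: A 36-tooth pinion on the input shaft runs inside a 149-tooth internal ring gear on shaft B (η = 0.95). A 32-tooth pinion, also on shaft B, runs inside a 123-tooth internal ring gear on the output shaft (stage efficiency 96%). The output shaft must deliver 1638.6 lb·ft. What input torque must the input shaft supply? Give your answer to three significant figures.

Overall ratio R = 4.1389 × 3.8438 = 15.909; overall efficiency η = 0.95 × 0.96 = 0.9120.
Input torque = output torque / (R × η) = 1638.6 / (15.909 × 0.9120) = 112.94 lb·ft.

113 lb·ft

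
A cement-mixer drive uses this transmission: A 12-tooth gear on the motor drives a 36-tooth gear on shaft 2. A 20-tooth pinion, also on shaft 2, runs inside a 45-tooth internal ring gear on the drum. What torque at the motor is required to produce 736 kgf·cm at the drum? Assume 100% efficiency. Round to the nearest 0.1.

109.0 kgf·cm

Overall ratio R = 3 × 2.25 = 6.75.
Input torque = output torque / R = 736 / 6.75 = 109.04 kgf·cm.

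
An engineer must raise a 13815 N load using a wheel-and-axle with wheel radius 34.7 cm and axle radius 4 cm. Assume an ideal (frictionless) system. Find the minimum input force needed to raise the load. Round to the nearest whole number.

1593 N

Wheel-and-axle MA = R/r = 34.7/4 = 8.675.
Effort = load / MA = 13815 / 8.675 = 1592.5 N.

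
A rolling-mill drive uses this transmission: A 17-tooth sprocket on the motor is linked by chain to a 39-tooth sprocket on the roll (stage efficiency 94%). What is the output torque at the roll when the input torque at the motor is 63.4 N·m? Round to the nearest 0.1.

136.7 N·m

Chain: ratio = 39/17 = 2.2941; torque at the roll = 63.4 × 2.2941 × 0.94 = 136.72 N·m.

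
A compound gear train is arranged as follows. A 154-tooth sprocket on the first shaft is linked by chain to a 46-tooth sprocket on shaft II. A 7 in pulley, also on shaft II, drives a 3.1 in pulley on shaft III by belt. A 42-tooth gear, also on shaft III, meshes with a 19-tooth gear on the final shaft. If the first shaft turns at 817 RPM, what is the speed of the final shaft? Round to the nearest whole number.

13653 RPM

Chain: ratio = 46/154 = 0.2987, so shaft II turns at 817 / 0.2987 = 2735.2 RPM.
Belt: ratio = 3.1/7 = 0.44286, so shaft III turns at 2735.2 / 0.44286 = 6176.2 RPM.
Gear mesh: ratio = 19/42 = 0.45238, so the final shaft turns at 6176.2 / 0.45238 = 13653 RPM.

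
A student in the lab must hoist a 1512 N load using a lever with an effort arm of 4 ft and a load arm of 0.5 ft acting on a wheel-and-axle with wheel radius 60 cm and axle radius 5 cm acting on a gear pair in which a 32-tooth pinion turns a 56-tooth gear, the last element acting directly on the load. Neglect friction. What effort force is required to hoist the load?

Lever MA = effort arm / load arm = 4/0.5 = 8.
Wheel-and-axle MA = R/r = 60/5 = 12.
Gear pair MA = 56/32 = 1.75.
Combined ideal MA = 8 × 12 × 1.75 = 168.
Effort = load / MA = 1512 / 168 = 9 N.

9 N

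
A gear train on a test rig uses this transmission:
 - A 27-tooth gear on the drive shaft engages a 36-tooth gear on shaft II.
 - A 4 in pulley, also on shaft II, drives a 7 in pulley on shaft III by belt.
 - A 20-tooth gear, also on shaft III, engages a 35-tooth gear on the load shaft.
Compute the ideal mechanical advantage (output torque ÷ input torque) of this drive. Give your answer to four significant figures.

4.083

Each stage contributes driven/driver: gear mesh 36/27 = 1.3333, belt 7/4 = 1.75, gear mesh 35/20 = 1.75.
Overall: 1.3333 × 1.75 × 1.75 = 4.0833.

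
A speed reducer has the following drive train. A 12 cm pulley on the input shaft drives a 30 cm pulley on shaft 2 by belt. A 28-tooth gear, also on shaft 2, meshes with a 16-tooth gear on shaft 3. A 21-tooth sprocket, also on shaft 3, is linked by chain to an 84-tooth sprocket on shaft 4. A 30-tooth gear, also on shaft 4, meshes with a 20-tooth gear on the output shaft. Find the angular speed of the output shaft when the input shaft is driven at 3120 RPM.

belt 30/12 = 2.5 → 3120/2.5 = 1248 RPM
gear mesh 16/28 = 0.57143 → 1248/0.57143 = 2184 RPM
chain 84/21 = 4 → 2184/4 = 546 RPM
gear mesh 20/30 = 0.66667 → 546/0.66667 = 819 RPM

819 RPM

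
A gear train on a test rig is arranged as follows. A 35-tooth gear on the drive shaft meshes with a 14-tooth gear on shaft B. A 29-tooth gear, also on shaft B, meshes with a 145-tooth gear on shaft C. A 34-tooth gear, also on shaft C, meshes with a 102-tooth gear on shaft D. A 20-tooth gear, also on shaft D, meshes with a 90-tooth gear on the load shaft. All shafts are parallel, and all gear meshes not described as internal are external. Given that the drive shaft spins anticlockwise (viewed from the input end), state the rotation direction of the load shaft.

the drive shaft → shaft B: external mesh, 1 reversal → CW.
shaft B → shaft C: external mesh, 1 reversal → CCW.
shaft C → shaft D: external mesh, 1 reversal → CW.
shaft D → the load shaft: external mesh, 1 reversal → CCW.
4 reversals in total — an even number — so the load shaft turns the same way as the drive shaft.

anticlockwise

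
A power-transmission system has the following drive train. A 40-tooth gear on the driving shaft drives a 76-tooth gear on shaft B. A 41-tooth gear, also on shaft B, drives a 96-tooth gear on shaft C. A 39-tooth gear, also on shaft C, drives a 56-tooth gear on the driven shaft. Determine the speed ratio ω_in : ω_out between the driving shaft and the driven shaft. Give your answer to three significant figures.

6.39

Each stage contributes driven/driver: gear mesh 76/40 = 1.9, gear mesh 96/41 = 2.3415, gear mesh 56/39 = 1.4359.
Overall: 1.9 × 2.3415 × 1.4359 = 6.388.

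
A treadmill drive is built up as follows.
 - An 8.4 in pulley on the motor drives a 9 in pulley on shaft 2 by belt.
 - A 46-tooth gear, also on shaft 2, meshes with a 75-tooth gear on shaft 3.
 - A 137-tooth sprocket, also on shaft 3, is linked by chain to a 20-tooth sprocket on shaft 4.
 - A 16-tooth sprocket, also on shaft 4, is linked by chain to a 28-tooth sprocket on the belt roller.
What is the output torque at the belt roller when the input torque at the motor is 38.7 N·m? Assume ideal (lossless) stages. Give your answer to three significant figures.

belt 9/8.4 = 1.0714 → τ = 38.7·1.0714 = 41.464 N·m
gear mesh 75/46 = 1.6304 → τ = 41.464·1.6304 = 67.605 N·m
chain 20/137 = 0.14599 → τ = 67.605·0.14599 = 9.8693 N·m
chain 28/16 = 1.75 → τ = 9.8693·1.75 = 17.271 N·m

17.3 N·m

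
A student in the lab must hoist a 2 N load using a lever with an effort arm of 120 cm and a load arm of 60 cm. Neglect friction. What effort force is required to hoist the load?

1 N

Lever MA = effort arm / load arm = 120/60 = 2.
Effort = load / MA = 2 / 2 = 1 N.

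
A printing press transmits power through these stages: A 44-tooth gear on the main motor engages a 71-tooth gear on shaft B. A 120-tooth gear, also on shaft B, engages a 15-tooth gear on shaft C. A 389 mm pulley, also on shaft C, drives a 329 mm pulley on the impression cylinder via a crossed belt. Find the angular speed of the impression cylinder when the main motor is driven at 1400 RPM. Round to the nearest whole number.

the main motor → shaft B (gear mesh, 71/44): 1400 ÷ 1.6136 = 867.61 RPM
shaft B → shaft C (gear mesh, 15/120): 867.61 ÷ 0.125 = 6940.8 RPM
shaft C → the impression cylinder (belt, 329/389): 6940.8 ÷ 0.84576 = 8206.7 RPM

8207 RPM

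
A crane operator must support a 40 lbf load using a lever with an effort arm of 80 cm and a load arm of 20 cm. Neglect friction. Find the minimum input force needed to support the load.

10 lbf

Lever MA = effort arm / load arm = 80/20 = 4.
Effort = load / MA = 40 / 4 = 10 lbf.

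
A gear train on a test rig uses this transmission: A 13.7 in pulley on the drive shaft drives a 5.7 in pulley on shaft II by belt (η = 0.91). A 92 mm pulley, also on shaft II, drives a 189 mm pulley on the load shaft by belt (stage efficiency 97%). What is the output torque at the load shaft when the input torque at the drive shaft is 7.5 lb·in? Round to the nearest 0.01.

belt 5.7/13.7 = 0.41606 → τ = 7.5·0.41606·0.91 = 2.8396 lb·in
belt 189/92 = 2.0543 → τ = 2.8396·2.0543·0.97 = 5.6585 lb·in

5.66 lb·in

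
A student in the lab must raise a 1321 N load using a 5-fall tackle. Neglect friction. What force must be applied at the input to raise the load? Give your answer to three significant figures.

Block-and-tackle MA = number of supporting rope parts = 5.
Effort = load / MA = 1321 / 5 = 264.2 N.

264 N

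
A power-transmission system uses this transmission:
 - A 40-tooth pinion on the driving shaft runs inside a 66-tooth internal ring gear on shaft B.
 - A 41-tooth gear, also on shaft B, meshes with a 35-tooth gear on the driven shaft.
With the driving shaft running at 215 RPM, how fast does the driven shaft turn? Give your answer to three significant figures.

153 RPM

internal gear 66/40 = 1.65 → 215/1.65 = 130.3 RPM
gear mesh 35/41 = 0.85366 → 130.3/0.85366 = 152.64 RPM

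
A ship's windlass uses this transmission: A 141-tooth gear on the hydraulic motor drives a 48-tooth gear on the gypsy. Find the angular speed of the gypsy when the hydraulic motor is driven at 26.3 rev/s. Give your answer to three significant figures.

77.3 rev/s

Gear mesh: ratio = 48/141 = 0.34043, so the gypsy turns at 26.3 / 0.34043 = 77.256 rev/s.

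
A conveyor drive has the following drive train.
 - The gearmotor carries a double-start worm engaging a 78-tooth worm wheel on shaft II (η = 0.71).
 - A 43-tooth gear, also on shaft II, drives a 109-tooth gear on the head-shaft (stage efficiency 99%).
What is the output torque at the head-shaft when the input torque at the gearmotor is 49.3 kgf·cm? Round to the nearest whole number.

Worm: ratio = 78/2 = 39; torque at shaft II = 49.3 × 39 × 0.71 = 1365.1 kgf·cm.
Gear mesh: ratio = 109/43 = 2.5349; torque at the head-shaft = 1365.1 × 2.5349 × 0.99 = 3425.8 kgf·cm.

3426 kgf·cm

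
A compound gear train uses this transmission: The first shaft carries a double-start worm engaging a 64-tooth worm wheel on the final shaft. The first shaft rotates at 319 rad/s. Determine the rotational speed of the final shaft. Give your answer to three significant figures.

9.97 rad/s

worm 64/2 = 32 → 319/32 = 9.9688 rad/s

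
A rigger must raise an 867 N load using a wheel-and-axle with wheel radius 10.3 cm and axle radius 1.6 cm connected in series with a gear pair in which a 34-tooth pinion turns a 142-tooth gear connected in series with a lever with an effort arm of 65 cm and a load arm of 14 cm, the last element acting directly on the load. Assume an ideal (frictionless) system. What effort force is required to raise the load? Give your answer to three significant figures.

6.95 N

Wheel-and-axle MA = R/r = 10.3/1.6 = 6.4375.
Gear pair MA = 142/34 = 4.1765.
Lever MA = effort arm / load arm = 65/14 = 4.6429.
Combined ideal MA = 6.4375 × 4.1765 × 4.6429 = 124.83.
Effort = load / MA = 867 / 124.83 = 6.9456 N.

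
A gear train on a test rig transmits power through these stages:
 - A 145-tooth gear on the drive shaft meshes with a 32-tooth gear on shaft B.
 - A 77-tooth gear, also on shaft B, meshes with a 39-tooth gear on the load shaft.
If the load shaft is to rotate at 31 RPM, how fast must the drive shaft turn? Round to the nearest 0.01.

3.47 RPM

Overall ratio R = 0.22069 × 0.50649 = 0.11178.
Required input speed = output speed × R = 31 × 0.11178 = 3.4651 RPM.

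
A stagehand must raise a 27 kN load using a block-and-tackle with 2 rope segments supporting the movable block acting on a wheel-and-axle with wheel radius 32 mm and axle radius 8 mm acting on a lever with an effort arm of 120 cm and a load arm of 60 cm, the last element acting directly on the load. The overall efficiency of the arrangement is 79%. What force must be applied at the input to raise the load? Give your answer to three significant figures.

2.14 kN

Block-and-tackle MA = number of supporting rope parts = 2.
Wheel-and-axle MA = R/r = 32/8 = 4.
Lever MA = effort arm / load arm = 120/60 = 2.
Combined ideal MA = 2 × 4 × 2 = 16.
Actual MA = 16 × 0.79 = 12.64.
Effort = load / actual MA = 27 / 12.64 = 2.1361 kN.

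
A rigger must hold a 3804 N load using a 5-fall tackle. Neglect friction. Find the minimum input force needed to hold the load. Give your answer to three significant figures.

Block-and-tackle MA = number of supporting rope parts = 5.
Effort = load / MA = 3804 / 5 = 760.8 N.

761 N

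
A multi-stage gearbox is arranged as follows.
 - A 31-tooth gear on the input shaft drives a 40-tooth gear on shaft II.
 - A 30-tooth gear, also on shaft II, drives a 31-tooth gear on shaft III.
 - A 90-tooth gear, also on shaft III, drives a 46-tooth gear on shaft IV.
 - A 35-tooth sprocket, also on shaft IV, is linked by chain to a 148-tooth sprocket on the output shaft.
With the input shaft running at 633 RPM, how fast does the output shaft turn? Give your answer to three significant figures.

gear mesh 40/31 = 1.2903 → 633/1.2903 = 490.57 RPM
gear mesh 31/30 = 1.0333 → 490.57/1.0333 = 474.75 RPM
gear mesh 46/90 = 0.51111 → 474.75/0.51111 = 928.86 RPM
chain 148/35 = 4.2286 → 928.86/4.2286 = 219.66 RPM

220 RPM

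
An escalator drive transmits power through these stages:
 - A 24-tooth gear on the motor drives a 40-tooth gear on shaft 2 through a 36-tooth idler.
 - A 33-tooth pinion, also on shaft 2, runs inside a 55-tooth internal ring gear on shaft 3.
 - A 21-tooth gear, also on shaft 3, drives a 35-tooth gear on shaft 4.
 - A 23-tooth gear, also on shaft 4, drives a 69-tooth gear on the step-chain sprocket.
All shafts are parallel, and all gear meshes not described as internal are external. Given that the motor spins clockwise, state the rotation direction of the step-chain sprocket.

clockwise

the motor → shaft 2: driver → idler → driven is 2 external meshes, 2 reversals → CW.
shaft 2 → shaft 3: internal mesh, same direction → CW.
shaft 3 → shaft 4: external mesh, 1 reversal → CCW.
shaft 4 → the step-chain sprocket: external mesh, 1 reversal → CW.
4 reversals in total — an even number — so the step-chain sprocket turns the same way as the motor.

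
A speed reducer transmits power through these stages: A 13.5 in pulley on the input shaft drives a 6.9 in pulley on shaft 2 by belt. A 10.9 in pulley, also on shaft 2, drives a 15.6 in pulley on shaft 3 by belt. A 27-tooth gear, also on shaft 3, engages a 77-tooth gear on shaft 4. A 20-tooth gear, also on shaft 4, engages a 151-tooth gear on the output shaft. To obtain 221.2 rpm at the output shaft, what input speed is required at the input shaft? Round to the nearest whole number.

3484 rpm

Overall ratio R = 0.51111 × 1.4312 × 2.8519 × 7.55 = 15.75.
Required input speed = output speed × R = 221.2 × 15.75 = 3484 rpm.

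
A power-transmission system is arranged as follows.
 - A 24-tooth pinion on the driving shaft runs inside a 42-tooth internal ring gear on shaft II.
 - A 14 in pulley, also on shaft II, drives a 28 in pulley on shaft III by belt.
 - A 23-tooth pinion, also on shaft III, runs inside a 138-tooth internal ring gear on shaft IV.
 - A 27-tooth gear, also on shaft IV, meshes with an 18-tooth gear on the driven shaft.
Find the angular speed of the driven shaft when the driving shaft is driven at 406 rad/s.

29 rad/s

Internal gear: ratio = 42/24 = 1.75, so shaft II turns at 406 / 1.75 = 232 rad/s.
Belt: ratio = 28/14 = 2, so shaft III turns at 232 / 2 = 116 rad/s.
Internal gear: ratio = 138/23 = 6, so shaft IV turns at 116 / 6 = 19.333 rad/s.
Gear mesh: ratio = 18/27 = 0.66667, so the driven shaft turns at 19.333 / 0.66667 = 29 rad/s.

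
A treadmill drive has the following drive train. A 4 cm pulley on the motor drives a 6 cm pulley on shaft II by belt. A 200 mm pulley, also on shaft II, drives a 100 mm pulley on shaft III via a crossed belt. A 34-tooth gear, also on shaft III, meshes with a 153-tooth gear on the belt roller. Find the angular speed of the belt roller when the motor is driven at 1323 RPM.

belt 6/4 = 1.5 → 1323/1.5 = 882 RPM
belt 100/200 = 0.5 → 882/0.5 = 1764 RPM
gear mesh 153/34 = 4.5 → 1764/4.5 = 392 RPM

392 RPM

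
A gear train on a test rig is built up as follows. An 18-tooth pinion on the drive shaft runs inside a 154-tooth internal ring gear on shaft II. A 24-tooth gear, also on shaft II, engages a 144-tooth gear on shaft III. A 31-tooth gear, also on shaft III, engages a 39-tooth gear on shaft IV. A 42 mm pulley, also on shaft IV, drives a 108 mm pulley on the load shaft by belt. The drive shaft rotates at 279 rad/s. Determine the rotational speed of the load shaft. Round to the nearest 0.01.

1.68 rad/s

Internal gear: ratio = 154/18 = 8.5556, so shaft II turns at 279 / 8.5556 = 32.61 rad/s.
Gear mesh: ratio = 144/24 = 6, so shaft III turns at 32.61 / 6 = 5.4351 rad/s.
Gear mesh: ratio = 39/31 = 1.2581, so shaft IV turns at 5.4351 / 1.2581 = 4.3202 rad/s.
Belt: ratio = 108/42 = 2.5714, so the load shaft turns at 4.3202 / 2.5714 = 1.6801 rad/s.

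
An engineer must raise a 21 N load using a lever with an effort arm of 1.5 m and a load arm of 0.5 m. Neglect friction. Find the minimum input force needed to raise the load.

7 N

Lever MA = effort arm / load arm = 1.5/0.5 = 3.
Effort = load / MA = 21 / 3 = 7 N.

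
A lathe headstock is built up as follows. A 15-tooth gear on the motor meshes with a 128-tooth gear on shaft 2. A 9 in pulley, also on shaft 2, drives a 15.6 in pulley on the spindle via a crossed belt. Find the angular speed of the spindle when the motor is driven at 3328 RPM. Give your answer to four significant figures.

gear mesh 128/15 = 8.5333 → 3328/8.5333 = 390 RPM
belt 15.6/9 = 1.7333 → 390/1.7333 = 225 RPM

225.0 RPM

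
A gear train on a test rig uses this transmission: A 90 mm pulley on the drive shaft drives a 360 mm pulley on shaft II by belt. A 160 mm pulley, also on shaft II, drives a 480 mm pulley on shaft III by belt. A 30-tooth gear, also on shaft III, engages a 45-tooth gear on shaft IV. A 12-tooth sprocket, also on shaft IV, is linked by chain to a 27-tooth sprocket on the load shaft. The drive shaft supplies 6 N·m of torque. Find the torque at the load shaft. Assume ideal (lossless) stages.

Belt: ratio = 360/90 = 4; torque at shaft II = 6 × 4 = 24 N·m.
Belt: ratio = 480/160 = 3; torque at shaft III = 24 × 3 = 72 N·m.
Gear mesh: ratio = 45/30 = 1.5; torque at shaft IV = 72 × 1.5 = 108 N·m.
Chain: ratio = 27/12 = 2.25; torque at the load shaft = 108 × 2.25 = 243 N·m.

243 N·m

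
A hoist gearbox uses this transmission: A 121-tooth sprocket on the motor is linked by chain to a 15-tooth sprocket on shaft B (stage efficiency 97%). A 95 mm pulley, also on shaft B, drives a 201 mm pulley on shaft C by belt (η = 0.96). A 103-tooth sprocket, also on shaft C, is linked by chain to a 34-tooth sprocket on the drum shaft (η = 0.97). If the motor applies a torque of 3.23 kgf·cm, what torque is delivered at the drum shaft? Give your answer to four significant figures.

chain 15/121 = 0.12397 → τ = 3.23·0.12397·0.97 = 0.3884 kgf·cm
belt 201/95 = 2.1158 → τ = 0.3884·2.1158·0.96 = 0.7889 kgf·cm
chain 34/103 = 0.3301 → τ = 0.7889·0.3301·0.97 = 0.2526 kgf·cm

0.2526 kgf·cm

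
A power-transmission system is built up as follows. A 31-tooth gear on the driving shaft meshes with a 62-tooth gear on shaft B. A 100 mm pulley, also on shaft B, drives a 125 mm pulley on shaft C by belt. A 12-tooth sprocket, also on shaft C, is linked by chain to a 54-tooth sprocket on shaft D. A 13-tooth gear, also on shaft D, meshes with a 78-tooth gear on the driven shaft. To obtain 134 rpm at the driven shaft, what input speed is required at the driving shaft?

Overall ratio R = 2 × 1.25 × 4.5 × 6 = 67.5.
Required input speed = output speed × R = 134 × 67.5 = 9045 rpm.

9045 rpm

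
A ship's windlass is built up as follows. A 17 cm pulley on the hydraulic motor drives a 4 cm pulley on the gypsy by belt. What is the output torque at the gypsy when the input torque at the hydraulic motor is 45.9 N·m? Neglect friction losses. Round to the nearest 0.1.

10.8 N·m

Belt: ratio = 4/17 = 0.23529; torque at the gypsy = 45.9 × 0.23529 = 10.8 N·m.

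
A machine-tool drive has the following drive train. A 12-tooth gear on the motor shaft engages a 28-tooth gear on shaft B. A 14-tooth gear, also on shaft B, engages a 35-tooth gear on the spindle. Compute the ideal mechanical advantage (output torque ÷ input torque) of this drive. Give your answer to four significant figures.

5.833

Each stage contributes driven/driver: gear mesh 28/12 = 2.3333, gear mesh 35/14 = 2.5.
Overall: 2.3333 × 2.5 = 5.8333.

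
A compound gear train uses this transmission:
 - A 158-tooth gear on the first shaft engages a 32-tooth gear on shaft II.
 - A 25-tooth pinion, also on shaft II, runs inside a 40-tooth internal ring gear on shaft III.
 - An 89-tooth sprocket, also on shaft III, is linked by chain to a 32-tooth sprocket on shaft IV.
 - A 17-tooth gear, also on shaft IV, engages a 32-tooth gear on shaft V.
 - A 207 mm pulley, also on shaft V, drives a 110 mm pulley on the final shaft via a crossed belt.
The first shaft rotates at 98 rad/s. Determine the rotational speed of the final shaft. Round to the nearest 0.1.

840.9 rad/s

gear mesh 32/158 = 0.20253 → 98/0.20253 = 483.88 rad/s
internal gear 40/25 = 1.6 → 483.88/1.6 = 302.42 rad/s
chain 32/89 = 0.35955 → 302.42/0.35955 = 841.11 rad/s
gear mesh 32/17 = 1.8824 → 841.11/1.8824 = 446.84 rad/s
belt 110/207 = 0.5314 → 446.84/0.5314 = 840.87 rad/s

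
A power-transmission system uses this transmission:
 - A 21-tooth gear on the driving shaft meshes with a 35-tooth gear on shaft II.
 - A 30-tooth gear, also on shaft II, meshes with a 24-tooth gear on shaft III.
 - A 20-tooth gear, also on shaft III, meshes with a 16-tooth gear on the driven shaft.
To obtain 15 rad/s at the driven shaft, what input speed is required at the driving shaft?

Overall ratio R = 1.6667 × 0.8 × 0.8 = 1.0667.
Required input speed = output speed × R = 15 × 1.0667 = 16 rad/s.

16 rad/s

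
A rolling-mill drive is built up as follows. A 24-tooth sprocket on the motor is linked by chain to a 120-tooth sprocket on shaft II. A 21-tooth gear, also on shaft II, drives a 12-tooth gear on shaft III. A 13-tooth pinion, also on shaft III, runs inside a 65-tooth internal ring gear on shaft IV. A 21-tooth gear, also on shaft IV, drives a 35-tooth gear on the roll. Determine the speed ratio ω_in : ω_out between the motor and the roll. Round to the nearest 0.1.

23.8

Each stage contributes driven/driver: chain 120/24 = 5, gear mesh 12/21 = 0.57143, internal gear 65/13 = 5, gear mesh 35/21 = 1.6667.
Overall: 5 × 0.57143 × 5 × 1.6667 = 23.81.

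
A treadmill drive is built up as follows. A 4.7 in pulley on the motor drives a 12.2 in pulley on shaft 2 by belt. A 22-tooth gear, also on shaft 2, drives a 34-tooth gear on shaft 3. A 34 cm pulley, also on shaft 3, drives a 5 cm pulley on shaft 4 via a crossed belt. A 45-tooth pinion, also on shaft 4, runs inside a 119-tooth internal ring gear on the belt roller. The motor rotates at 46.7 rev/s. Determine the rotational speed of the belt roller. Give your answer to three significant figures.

belt 12.2/4.7 = 2.5957 → 46.7/2.5957 = 17.991 rev/s
gear mesh 34/22 = 1.5455 → 17.991/1.5455 = 11.641 rev/s
belt 5/34 = 0.14706 → 11.641/0.14706 = 79.16 rev/s
internal gear 119/45 = 2.6444 → 79.16/2.6444 = 29.935 rev/s

29.9 rev/s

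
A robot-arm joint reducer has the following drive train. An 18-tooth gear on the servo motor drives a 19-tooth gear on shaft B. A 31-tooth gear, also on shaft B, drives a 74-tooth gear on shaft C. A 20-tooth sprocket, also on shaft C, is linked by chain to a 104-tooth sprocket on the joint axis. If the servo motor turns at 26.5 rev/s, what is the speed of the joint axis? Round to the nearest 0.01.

2.02 rev/s

Gear mesh: ratio = 19/18 = 1.0556, so shaft B turns at 26.5 / 1.0556 = 25.105 rev/s.
Gear mesh: ratio = 74/31 = 2.3871, so shaft C turns at 25.105 / 2.3871 = 10.517 rev/s.
Chain: ratio = 104/20 = 5.2, so the joint axis turns at 10.517 / 5.2 = 2.0225 rev/s.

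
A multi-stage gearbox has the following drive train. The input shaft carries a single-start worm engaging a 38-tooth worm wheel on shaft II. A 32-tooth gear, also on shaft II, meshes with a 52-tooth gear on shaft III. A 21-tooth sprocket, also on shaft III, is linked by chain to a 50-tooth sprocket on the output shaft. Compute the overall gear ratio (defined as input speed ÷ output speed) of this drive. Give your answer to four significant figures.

147.0

Each stage contributes driven/driver: worm 38/1 = 38, gear mesh 52/32 = 1.625, chain 50/21 = 2.381.
Overall: 38 × 1.625 × 2.381 = 147.02.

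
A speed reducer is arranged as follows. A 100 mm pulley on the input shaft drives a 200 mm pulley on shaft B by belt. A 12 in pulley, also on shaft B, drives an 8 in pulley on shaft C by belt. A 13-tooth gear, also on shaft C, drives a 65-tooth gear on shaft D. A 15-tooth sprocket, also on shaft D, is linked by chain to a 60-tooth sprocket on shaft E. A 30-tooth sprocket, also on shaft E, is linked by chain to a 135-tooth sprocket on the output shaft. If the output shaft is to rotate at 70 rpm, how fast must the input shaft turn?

Overall ratio R = 2 × 0.66667 × 5 × 4 × 4.5 = 120.
Required input speed = output speed × R = 70 × 120 = 8400 rpm.

8400 rpm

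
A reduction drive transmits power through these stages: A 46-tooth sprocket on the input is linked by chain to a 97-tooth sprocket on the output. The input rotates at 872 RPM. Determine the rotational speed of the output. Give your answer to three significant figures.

chain 97/46 = 2.1087 → 872/2.1087 = 413.53 RPM

414 RPM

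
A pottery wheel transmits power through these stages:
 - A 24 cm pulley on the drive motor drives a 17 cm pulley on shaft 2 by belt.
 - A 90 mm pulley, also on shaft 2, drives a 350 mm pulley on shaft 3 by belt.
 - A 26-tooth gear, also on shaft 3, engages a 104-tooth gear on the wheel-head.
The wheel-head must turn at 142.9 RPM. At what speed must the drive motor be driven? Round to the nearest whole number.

Overall ratio R = 0.70833 × 3.8889 × 4 = 11.019.
Required input speed = output speed × R = 142.9 × 11.019 = 1574.5 RPM.

1575 RPM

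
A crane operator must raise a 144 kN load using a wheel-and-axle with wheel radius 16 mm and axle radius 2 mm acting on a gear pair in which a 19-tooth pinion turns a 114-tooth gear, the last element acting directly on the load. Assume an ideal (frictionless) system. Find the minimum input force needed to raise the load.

Wheel-and-axle MA = R/r = 16/2 = 8.
Gear pair MA = 114/19 = 6.
Combined ideal MA = 8 × 6 = 48.
Effort = load / MA = 144 / 48 = 3 kN.

3 kN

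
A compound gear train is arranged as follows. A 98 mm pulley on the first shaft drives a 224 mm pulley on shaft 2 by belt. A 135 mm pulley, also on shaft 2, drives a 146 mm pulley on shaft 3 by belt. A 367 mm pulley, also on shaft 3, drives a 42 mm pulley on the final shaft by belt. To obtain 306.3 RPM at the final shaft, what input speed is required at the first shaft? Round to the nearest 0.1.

86.7 RPM

Overall ratio R = 2.2857 × 1.0815 × 0.11444 = 0.28289.
Required input speed = output speed × R = 306.3 × 0.28289 = 86.651 RPM.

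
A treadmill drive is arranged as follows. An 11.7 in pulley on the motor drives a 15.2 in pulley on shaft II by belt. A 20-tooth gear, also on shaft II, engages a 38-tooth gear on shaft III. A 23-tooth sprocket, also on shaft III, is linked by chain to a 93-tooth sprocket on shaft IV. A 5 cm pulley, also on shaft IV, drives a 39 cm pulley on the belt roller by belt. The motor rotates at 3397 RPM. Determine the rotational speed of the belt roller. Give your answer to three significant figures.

the motor → shaft II (belt, 15.2/11.7): 3397 ÷ 1.2991 = 2614.8 RPM
shaft II → shaft III (gear mesh, 38/20): 2614.8 ÷ 1.9 = 1376.2 RPM
shaft III → shaft IV (chain, 93/23): 1376.2 ÷ 4.0435 = 340.35 RPM
shaft IV → the belt roller (belt, 39/5): 340.35 ÷ 7.8 = 43.635 RPM

43.6 RPM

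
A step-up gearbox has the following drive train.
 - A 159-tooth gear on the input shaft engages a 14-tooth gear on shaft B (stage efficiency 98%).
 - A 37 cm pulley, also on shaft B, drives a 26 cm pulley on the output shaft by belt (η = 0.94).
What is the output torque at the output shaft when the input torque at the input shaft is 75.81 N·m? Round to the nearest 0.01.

After the gear mesh (14/159): 75.81 × 0.08805 × 0.98 = 6.5416 N·m
After the belt (26/37): 6.5416 × 0.7027 × 0.94 = 4.321 N·m

4.32 N·m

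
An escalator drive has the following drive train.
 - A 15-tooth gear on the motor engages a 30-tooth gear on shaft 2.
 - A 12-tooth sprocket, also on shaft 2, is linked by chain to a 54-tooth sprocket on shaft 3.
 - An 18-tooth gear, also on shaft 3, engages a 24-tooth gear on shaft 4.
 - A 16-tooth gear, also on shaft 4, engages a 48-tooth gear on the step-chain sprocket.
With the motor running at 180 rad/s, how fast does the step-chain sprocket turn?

the motor → shaft 2 (gear mesh, 30/15): 180 ÷ 2 = 90 rad/s
shaft 2 → shaft 3 (chain, 54/12): 90 ÷ 4.5 = 20 rad/s
shaft 3 → shaft 4 (gear mesh, 24/18): 20 ÷ 1.3333 = 15 rad/s
shaft 4 → the step-chain sprocket (gear mesh, 48/16): 15 ÷ 3 = 5 rad/s

5 rad/s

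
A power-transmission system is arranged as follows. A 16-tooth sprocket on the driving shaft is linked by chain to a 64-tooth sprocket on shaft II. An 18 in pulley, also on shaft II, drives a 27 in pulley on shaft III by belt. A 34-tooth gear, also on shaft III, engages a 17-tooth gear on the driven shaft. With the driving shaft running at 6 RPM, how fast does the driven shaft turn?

2 RPM

chain 64/16 = 4 → 6/4 = 1.5 RPM
belt 27/18 = 1.5 → 1.5/1.5 = 1 RPM
gear mesh 17/34 = 0.5 → 1/0.5 = 2 RPM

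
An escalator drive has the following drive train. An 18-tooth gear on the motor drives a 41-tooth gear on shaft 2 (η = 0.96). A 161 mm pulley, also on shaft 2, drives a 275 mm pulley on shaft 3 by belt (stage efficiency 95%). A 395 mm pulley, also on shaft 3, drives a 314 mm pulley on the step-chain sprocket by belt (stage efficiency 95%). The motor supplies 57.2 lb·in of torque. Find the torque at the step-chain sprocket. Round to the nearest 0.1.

153.3 lb·in

gear mesh 41/18 = 2.2778 → τ = 57.2·2.2778·0.96 = 125.08 lb·in
belt 275/161 = 1.7081 → τ = 125.08·1.7081·0.95 = 202.96 lb·in
belt 314/395 = 0.79494 → τ = 202.96·0.79494·0.95 = 153.27 lb·in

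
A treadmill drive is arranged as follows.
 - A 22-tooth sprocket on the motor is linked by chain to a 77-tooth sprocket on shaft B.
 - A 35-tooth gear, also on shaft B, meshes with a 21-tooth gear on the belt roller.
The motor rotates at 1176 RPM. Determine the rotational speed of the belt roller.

chain 77/22 = 3.5 → 1176/3.5 = 336 RPM
gear mesh 21/35 = 0.6 → 336/0.6 = 560 RPM

560 RPM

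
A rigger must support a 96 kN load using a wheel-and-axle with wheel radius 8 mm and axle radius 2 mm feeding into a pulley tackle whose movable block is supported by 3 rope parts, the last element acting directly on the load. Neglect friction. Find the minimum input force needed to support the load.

8 kN

Wheel-and-axle MA = R/r = 8/2 = 4.
Block-and-tackle MA = number of supporting rope parts = 3.
Combined ideal MA = 4 × 3 = 12.
Effort = load / MA = 96 / 12 = 8 kN.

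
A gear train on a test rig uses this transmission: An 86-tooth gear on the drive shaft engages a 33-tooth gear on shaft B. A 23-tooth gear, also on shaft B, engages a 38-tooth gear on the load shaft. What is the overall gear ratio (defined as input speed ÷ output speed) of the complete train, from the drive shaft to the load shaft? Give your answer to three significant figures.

0.634

Each stage contributes driven/driver: gear mesh 33/86 = 0.38372, gear mesh 38/23 = 1.6522.
Overall: 0.38372 × 1.6522 = 0.63397.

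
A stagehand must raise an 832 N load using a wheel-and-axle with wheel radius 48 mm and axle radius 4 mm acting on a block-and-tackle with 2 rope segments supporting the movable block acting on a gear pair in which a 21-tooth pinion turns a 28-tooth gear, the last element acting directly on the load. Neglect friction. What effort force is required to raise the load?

26 N

Wheel-and-axle MA = R/r = 48/4 = 12.
Block-and-tackle MA = number of supporting rope parts = 2.
Gear pair MA = 28/21 = 1.3333.
Combined ideal MA = 12 × 2 × 1.3333 = 32.
Effort = load / MA = 832 / 32 = 26 N.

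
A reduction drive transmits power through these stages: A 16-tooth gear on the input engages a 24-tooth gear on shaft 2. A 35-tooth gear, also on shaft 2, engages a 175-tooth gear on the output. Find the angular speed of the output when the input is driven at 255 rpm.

34 rpm

gear mesh 24/16 = 1.5 → 255/1.5 = 170 rpm
gear mesh 175/35 = 5 → 170/5 = 34 rpm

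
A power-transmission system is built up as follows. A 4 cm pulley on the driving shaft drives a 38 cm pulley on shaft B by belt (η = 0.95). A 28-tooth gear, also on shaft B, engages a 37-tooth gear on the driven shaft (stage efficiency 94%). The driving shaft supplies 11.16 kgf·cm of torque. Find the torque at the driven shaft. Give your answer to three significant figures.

125 kgf·cm

belt 38/4 = 9.5 → τ = 11.16·9.5·0.95 = 100.72 kgf·cm
gear mesh 37/28 = 1.3214 → τ = 100.72·1.3214·0.94 = 125.11 kgf·cm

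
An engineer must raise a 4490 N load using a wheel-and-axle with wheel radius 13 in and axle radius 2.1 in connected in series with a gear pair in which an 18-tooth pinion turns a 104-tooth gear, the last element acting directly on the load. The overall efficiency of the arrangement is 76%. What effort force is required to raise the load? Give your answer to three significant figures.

Wheel-and-axle MA = R/r = 13/2.1 = 6.1905.
Gear pair MA = 104/18 = 5.7778.
Combined ideal MA = 6.1905 × 5.7778 = 35.767.
Actual MA = 35.767 × 0.76 = 27.183.
Effort = load / actual MA = 4490 / 27.183 = 165.18 N.

165 N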